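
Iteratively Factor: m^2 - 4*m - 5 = (m - 5)*(m + 1)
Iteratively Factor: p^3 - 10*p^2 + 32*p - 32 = (p - 4)*(p^2 - 6*p + 8) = (p - 4)^2*(p - 2)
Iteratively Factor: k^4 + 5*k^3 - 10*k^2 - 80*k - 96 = (k + 4)*(k^3 + k^2 - 14*k - 24) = (k + 3)*(k + 4)*(k^2 - 2*k - 8) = (k + 2)*(k + 3)*(k + 4)*(k - 4)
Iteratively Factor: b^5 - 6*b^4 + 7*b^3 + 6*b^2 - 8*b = (b - 4)*(b^4 - 2*b^3 - b^2 + 2*b) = (b - 4)*(b + 1)*(b^3 - 3*b^2 + 2*b) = b*(b - 4)*(b + 1)*(b^2 - 3*b + 2) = b*(b - 4)*(b - 2)*(b + 1)*(b - 1)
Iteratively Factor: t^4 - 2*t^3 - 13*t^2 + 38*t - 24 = (t - 2)*(t^3 - 13*t + 12) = (t - 2)*(t + 4)*(t^2 - 4*t + 3) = (t - 2)*(t - 1)*(t + 4)*(t - 3)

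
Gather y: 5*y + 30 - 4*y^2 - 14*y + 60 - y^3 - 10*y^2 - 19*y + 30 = -y^3 - 14*y^2 - 28*y + 120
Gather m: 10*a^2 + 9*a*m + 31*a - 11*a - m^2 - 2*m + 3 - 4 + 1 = 10*a^2 + 20*a - m^2 + m*(9*a - 2)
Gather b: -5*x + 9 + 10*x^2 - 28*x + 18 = 10*x^2 - 33*x + 27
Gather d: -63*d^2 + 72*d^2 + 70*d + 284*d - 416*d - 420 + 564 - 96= 9*d^2 - 62*d + 48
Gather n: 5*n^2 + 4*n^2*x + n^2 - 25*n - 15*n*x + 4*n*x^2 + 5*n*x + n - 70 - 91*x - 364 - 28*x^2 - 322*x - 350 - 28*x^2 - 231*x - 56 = n^2*(4*x + 6) + n*(4*x^2 - 10*x - 24) - 56*x^2 - 644*x - 840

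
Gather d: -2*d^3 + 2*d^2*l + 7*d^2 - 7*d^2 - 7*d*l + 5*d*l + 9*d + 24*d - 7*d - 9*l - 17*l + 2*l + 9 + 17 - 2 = -2*d^3 + 2*d^2*l + d*(26 - 2*l) - 24*l + 24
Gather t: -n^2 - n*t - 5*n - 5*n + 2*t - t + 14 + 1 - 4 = -n^2 - 10*n + t*(1 - n) + 11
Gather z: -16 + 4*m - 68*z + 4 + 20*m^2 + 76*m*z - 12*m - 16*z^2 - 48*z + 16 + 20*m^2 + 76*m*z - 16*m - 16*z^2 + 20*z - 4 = 40*m^2 - 24*m - 32*z^2 + z*(152*m - 96)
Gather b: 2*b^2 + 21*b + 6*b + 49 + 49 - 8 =2*b^2 + 27*b + 90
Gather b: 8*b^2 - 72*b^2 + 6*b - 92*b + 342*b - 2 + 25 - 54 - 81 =-64*b^2 + 256*b - 112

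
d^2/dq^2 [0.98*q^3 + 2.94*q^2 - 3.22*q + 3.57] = 5.88*q + 5.88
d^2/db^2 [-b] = 0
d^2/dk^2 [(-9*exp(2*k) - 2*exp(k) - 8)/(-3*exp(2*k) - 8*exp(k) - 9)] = (-198*exp(4*k) - 156*exp(3*k) + 2196*exp(2*k) + 2420*exp(k) - 414)*exp(k)/(27*exp(6*k) + 216*exp(5*k) + 819*exp(4*k) + 1808*exp(3*k) + 2457*exp(2*k) + 1944*exp(k) + 729)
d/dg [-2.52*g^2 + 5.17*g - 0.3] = 5.17 - 5.04*g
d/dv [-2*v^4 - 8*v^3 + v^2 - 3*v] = -8*v^3 - 24*v^2 + 2*v - 3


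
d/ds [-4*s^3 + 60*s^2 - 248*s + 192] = -12*s^2 + 120*s - 248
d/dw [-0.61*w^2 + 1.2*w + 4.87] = 1.2 - 1.22*w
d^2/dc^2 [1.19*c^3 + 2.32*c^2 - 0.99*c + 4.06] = 7.14*c + 4.64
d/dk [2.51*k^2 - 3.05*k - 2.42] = 5.02*k - 3.05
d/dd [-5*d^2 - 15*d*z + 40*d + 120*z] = -10*d - 15*z + 40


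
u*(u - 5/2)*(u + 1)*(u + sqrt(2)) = u^4 - 3*u^3/2 + sqrt(2)*u^3 - 5*u^2/2 - 3*sqrt(2)*u^2/2 - 5*sqrt(2)*u/2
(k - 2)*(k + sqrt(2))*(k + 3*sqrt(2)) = k^3 - 2*k^2 + 4*sqrt(2)*k^2 - 8*sqrt(2)*k + 6*k - 12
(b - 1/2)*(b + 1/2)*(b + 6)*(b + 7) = b^4 + 13*b^3 + 167*b^2/4 - 13*b/4 - 21/2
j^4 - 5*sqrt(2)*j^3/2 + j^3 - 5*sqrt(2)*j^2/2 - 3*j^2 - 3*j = j*(j + 1)*(j - 3*sqrt(2))*(j + sqrt(2)/2)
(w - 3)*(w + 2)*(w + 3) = w^3 + 2*w^2 - 9*w - 18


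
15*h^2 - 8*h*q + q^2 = (-5*h + q)*(-3*h + q)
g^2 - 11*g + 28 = (g - 7)*(g - 4)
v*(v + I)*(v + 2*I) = v^3 + 3*I*v^2 - 2*v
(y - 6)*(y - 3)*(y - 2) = y^3 - 11*y^2 + 36*y - 36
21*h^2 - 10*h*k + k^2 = (-7*h + k)*(-3*h + k)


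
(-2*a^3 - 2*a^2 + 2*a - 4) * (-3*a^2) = 6*a^5 + 6*a^4 - 6*a^3 + 12*a^2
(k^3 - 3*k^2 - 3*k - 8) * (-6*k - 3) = -6*k^4 + 15*k^3 + 27*k^2 + 57*k + 24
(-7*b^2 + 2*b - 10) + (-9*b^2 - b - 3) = -16*b^2 + b - 13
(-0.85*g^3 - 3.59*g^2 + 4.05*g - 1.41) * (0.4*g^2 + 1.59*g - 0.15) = -0.34*g^5 - 2.7875*g^4 - 3.9606*g^3 + 6.414*g^2 - 2.8494*g + 0.2115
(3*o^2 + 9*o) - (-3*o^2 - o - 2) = 6*o^2 + 10*o + 2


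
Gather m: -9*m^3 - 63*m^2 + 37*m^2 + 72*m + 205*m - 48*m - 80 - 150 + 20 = -9*m^3 - 26*m^2 + 229*m - 210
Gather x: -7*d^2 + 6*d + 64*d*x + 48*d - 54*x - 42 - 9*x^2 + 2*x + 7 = -7*d^2 + 54*d - 9*x^2 + x*(64*d - 52) - 35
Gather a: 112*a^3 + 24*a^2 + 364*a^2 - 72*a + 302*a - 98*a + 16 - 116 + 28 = 112*a^3 + 388*a^2 + 132*a - 72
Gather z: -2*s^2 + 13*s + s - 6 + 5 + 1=-2*s^2 + 14*s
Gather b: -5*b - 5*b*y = b*(-5*y - 5)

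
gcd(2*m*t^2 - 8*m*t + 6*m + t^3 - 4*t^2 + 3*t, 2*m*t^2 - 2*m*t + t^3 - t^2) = 2*m*t - 2*m + t^2 - t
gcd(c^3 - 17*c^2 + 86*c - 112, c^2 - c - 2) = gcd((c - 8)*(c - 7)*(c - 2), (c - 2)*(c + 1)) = c - 2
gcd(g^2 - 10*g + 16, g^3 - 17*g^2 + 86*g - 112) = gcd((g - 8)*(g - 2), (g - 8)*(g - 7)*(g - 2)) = g^2 - 10*g + 16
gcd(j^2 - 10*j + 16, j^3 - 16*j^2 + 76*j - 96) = j^2 - 10*j + 16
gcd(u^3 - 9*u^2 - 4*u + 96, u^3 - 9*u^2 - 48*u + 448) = u - 8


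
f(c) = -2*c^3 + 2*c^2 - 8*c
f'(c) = -6*c^2 + 4*c - 8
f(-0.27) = 2.35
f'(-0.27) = -9.52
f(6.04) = -416.05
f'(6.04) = -202.73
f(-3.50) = 138.25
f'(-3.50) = -95.50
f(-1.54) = 24.37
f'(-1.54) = -28.39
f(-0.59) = 5.83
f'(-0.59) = -12.45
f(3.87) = -116.93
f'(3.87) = -82.38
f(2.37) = -34.35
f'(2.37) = -32.22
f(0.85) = -6.58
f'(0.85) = -8.94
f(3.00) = -60.00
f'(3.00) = -50.00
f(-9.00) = 1692.00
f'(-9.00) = -530.00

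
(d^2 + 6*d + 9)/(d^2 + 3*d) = (d + 3)/d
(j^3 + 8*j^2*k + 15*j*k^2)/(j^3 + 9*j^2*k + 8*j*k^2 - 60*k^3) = j*(j + 3*k)/(j^2 + 4*j*k - 12*k^2)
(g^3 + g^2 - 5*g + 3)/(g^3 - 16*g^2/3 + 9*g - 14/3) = 3*(g^2 + 2*g - 3)/(3*g^2 - 13*g + 14)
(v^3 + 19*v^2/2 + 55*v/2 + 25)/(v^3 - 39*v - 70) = (v + 5/2)/(v - 7)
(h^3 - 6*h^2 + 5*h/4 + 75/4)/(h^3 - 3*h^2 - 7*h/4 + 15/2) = (h - 5)/(h - 2)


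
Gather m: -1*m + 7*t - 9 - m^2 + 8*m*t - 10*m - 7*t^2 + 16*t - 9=-m^2 + m*(8*t - 11) - 7*t^2 + 23*t - 18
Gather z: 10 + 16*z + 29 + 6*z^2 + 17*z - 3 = 6*z^2 + 33*z + 36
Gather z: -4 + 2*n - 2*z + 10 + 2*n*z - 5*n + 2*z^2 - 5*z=-3*n + 2*z^2 + z*(2*n - 7) + 6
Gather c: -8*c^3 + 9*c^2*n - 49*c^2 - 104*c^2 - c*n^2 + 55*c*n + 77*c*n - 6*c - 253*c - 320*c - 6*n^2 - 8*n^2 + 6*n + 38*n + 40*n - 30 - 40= -8*c^3 + c^2*(9*n - 153) + c*(-n^2 + 132*n - 579) - 14*n^2 + 84*n - 70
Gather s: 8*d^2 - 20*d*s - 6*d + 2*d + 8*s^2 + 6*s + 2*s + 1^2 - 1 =8*d^2 - 4*d + 8*s^2 + s*(8 - 20*d)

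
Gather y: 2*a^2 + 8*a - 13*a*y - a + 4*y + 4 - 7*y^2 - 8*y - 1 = 2*a^2 + 7*a - 7*y^2 + y*(-13*a - 4) + 3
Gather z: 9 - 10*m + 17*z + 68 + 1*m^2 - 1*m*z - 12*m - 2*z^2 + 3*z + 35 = m^2 - 22*m - 2*z^2 + z*(20 - m) + 112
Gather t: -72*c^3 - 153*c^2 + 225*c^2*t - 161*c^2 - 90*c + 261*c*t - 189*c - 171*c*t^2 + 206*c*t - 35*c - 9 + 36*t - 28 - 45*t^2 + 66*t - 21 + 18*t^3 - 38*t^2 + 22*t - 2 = -72*c^3 - 314*c^2 - 314*c + 18*t^3 + t^2*(-171*c - 83) + t*(225*c^2 + 467*c + 124) - 60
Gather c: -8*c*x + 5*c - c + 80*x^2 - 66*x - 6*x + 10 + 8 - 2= c*(4 - 8*x) + 80*x^2 - 72*x + 16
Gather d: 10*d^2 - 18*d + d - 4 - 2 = 10*d^2 - 17*d - 6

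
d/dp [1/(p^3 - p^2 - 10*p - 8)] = (-3*p^2 + 2*p + 10)/(-p^3 + p^2 + 10*p + 8)^2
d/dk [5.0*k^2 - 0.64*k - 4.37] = 10.0*k - 0.64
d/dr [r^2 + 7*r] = 2*r + 7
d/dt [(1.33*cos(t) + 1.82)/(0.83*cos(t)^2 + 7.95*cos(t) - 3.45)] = (1.1039*cos(t)^2 + 3.0212*cos(t) + 19.0575)*sin(t)/(0.6889*cos(t)^4 + 13.197*cos(t)^3 + 57.4755*cos(t)^2 - 54.855*cos(t) + 11.9025)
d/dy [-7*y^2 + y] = 1 - 14*y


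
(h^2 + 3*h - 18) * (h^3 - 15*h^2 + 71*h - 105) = h^5 - 12*h^4 + 8*h^3 + 378*h^2 - 1593*h + 1890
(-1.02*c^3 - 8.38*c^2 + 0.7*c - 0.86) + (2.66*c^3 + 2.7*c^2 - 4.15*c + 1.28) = 1.64*c^3 - 5.68*c^2 - 3.45*c + 0.42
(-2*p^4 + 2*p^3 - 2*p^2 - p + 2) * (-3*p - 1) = 6*p^5 - 4*p^4 + 4*p^3 + 5*p^2 - 5*p - 2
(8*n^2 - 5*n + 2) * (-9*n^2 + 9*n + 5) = -72*n^4 + 117*n^3 - 23*n^2 - 7*n + 10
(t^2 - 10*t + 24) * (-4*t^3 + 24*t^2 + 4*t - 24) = -4*t^5 + 64*t^4 - 332*t^3 + 512*t^2 + 336*t - 576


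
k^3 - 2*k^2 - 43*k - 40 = (k - 8)*(k + 1)*(k + 5)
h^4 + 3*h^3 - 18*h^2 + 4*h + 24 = (h - 2)^2*(h + 1)*(h + 6)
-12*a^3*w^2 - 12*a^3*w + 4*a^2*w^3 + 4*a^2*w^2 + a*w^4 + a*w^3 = w*(-2*a + w)*(6*a + w)*(a*w + a)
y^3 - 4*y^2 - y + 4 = (y - 4)*(y - 1)*(y + 1)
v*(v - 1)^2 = v^3 - 2*v^2 + v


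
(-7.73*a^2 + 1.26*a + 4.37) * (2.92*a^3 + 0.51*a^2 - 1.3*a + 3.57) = -22.5716*a^5 - 0.263100000000001*a^4 + 23.452*a^3 - 27.0054*a^2 - 1.1828*a + 15.6009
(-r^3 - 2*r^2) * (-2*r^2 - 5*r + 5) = 2*r^5 + 9*r^4 + 5*r^3 - 10*r^2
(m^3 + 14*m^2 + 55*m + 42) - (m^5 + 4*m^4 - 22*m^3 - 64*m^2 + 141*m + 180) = -m^5 - 4*m^4 + 23*m^3 + 78*m^2 - 86*m - 138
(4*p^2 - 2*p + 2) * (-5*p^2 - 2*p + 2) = -20*p^4 + 2*p^3 + 2*p^2 - 8*p + 4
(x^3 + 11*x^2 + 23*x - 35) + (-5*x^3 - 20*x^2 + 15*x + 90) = -4*x^3 - 9*x^2 + 38*x + 55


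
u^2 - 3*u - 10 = (u - 5)*(u + 2)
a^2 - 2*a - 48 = (a - 8)*(a + 6)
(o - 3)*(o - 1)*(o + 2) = o^3 - 2*o^2 - 5*o + 6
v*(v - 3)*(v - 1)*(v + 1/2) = v^4 - 7*v^3/2 + v^2 + 3*v/2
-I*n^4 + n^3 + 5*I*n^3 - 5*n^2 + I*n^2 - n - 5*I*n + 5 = (n - 5)*(n + 1)*(n + I)*(-I*n + I)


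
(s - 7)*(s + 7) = s^2 - 49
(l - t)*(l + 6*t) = l^2 + 5*l*t - 6*t^2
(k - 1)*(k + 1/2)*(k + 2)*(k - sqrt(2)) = k^4 - sqrt(2)*k^3 + 3*k^3/2 - 3*sqrt(2)*k^2/2 - 3*k^2/2 - k + 3*sqrt(2)*k/2 + sqrt(2)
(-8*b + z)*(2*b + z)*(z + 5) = -16*b^2*z - 80*b^2 - 6*b*z^2 - 30*b*z + z^3 + 5*z^2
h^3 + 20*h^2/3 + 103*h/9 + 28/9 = (h + 1/3)*(h + 7/3)*(h + 4)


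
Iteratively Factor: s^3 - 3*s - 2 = (s + 1)*(s^2 - s - 2) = (s - 2)*(s + 1)*(s + 1)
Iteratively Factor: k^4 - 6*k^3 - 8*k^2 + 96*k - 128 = (k + 4)*(k^3 - 10*k^2 + 32*k - 32) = (k - 4)*(k + 4)*(k^2 - 6*k + 8) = (k - 4)^2*(k + 4)*(k - 2)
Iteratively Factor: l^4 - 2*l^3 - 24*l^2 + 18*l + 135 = (l + 3)*(l^3 - 5*l^2 - 9*l + 45) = (l - 5)*(l + 3)*(l^2 - 9) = (l - 5)*(l - 3)*(l + 3)*(l + 3)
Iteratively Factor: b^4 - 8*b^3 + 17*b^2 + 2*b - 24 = (b + 1)*(b^3 - 9*b^2 + 26*b - 24) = (b - 2)*(b + 1)*(b^2 - 7*b + 12) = (b - 3)*(b - 2)*(b + 1)*(b - 4)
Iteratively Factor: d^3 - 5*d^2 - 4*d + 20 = (d - 2)*(d^2 - 3*d - 10) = (d - 2)*(d + 2)*(d - 5)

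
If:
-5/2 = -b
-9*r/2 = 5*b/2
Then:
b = 5/2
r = -25/18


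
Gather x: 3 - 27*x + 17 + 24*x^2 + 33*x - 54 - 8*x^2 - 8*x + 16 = 16*x^2 - 2*x - 18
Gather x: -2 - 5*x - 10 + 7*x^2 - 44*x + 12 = 7*x^2 - 49*x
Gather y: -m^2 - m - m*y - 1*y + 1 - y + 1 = -m^2 - m + y*(-m - 2) + 2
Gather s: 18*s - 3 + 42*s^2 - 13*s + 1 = 42*s^2 + 5*s - 2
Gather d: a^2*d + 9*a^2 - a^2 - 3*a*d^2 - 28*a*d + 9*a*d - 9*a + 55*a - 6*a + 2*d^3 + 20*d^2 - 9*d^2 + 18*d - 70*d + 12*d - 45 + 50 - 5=8*a^2 + 40*a + 2*d^3 + d^2*(11 - 3*a) + d*(a^2 - 19*a - 40)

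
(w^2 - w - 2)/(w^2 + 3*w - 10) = (w + 1)/(w + 5)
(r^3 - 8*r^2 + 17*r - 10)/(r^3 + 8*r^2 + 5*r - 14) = (r^2 - 7*r + 10)/(r^2 + 9*r + 14)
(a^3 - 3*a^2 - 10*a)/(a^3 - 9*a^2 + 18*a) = (a^2 - 3*a - 10)/(a^2 - 9*a + 18)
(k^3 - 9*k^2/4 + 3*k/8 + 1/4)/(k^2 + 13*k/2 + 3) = (8*k^3 - 18*k^2 + 3*k + 2)/(4*(2*k^2 + 13*k + 6))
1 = 1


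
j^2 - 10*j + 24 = (j - 6)*(j - 4)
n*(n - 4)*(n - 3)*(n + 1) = n^4 - 6*n^3 + 5*n^2 + 12*n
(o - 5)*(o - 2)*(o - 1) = o^3 - 8*o^2 + 17*o - 10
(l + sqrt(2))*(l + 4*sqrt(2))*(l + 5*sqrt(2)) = l^3 + 10*sqrt(2)*l^2 + 58*l + 40*sqrt(2)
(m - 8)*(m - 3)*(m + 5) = m^3 - 6*m^2 - 31*m + 120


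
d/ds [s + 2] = 1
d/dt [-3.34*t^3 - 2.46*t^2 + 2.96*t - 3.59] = -10.02*t^2 - 4.92*t + 2.96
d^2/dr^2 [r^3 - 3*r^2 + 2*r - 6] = 6*r - 6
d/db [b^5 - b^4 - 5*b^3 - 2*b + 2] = 5*b^4 - 4*b^3 - 15*b^2 - 2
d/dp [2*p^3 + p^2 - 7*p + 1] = 6*p^2 + 2*p - 7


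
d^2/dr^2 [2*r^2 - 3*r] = 4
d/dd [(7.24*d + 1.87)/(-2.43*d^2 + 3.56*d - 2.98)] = (17.5932*d^2 + 9.0882*d - 28.2324)/(5.9049*d^4 - 17.3016*d^3 + 27.1564*d^2 - 21.2176*d + 8.8804)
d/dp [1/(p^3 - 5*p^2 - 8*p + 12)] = (-3*p^2 + 10*p + 8)/(p^3 - 5*p^2 - 8*p + 12)^2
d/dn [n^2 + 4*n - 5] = 2*n + 4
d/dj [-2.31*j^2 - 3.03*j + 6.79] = -4.62*j - 3.03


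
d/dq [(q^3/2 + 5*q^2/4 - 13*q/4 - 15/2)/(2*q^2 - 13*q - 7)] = (4*q^4 - 52*q^3 - 81*q^2 + 50*q - 299)/(4*(4*q^4 - 52*q^3 + 141*q^2 + 182*q + 49))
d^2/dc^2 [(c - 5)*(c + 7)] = 2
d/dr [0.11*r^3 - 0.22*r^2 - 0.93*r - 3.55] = 0.33*r^2 - 0.44*r - 0.93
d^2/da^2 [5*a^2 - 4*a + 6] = 10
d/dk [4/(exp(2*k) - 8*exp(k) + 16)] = 8*(4 - exp(k))*exp(k)/(exp(2*k) - 8*exp(k) + 16)^2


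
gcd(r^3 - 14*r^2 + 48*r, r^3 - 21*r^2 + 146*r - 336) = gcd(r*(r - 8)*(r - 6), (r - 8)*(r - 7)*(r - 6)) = r^2 - 14*r + 48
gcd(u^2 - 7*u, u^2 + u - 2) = 1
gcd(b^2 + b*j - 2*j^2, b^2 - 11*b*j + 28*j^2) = 1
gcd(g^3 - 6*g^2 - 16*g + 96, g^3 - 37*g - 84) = g + 4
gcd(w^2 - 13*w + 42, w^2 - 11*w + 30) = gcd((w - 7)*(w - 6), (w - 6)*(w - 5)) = w - 6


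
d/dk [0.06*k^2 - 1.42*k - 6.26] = 0.12*k - 1.42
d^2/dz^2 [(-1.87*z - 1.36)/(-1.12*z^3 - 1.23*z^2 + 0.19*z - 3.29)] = (14.074368*z^5 + 35.92848*z^4 + 36.430694*z^3 - 72.078096*z^2 - 77.378934*z - 8.570958)/(1.404928*z^9 + 4.628736*z^8 + 4.368336*z^7 + 12.671331*z^6 + 26.452767*z^5 + 10.86486*z^4 + 31.748879*z^3 + 40.297236*z^2 - 6.169737*z + 35.611289)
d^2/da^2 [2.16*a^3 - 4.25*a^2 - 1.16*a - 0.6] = 12.96*a - 8.5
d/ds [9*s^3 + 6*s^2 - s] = 27*s^2 + 12*s - 1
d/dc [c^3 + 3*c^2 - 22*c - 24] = 3*c^2 + 6*c - 22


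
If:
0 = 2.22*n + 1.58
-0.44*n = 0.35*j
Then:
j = 0.89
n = -0.71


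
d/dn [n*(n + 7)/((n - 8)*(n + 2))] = (-13*n^2 - 32*n - 112)/(n^4 - 12*n^3 + 4*n^2 + 192*n + 256)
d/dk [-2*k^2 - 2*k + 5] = -4*k - 2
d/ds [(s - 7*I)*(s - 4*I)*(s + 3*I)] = 3*s^2 - 16*I*s + 5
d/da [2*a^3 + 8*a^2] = 2*a*(3*a + 8)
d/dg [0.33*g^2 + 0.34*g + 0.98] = 0.66*g + 0.34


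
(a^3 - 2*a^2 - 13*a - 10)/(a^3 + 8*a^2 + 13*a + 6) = (a^2 - 3*a - 10)/(a^2 + 7*a + 6)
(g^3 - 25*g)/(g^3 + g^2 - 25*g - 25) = g/(g + 1)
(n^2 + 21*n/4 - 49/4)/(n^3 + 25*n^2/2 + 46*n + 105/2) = (4*n - 7)/(2*(2*n^2 + 11*n + 15))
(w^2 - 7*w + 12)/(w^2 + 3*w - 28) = (w - 3)/(w + 7)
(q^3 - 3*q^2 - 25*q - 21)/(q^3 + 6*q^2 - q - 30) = (q^2 - 6*q - 7)/(q^2 + 3*q - 10)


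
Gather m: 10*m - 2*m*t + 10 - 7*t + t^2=m*(10 - 2*t) + t^2 - 7*t + 10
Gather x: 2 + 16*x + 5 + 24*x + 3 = 40*x + 10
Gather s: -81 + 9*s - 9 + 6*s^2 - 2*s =6*s^2 + 7*s - 90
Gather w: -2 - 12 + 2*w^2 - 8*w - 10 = 2*w^2 - 8*w - 24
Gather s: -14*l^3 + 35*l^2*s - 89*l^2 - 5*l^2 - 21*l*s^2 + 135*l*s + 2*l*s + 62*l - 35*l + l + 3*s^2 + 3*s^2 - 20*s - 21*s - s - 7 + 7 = -14*l^3 - 94*l^2 + 28*l + s^2*(6 - 21*l) + s*(35*l^2 + 137*l - 42)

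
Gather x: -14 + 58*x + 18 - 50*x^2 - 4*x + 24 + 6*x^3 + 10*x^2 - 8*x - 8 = 6*x^3 - 40*x^2 + 46*x + 20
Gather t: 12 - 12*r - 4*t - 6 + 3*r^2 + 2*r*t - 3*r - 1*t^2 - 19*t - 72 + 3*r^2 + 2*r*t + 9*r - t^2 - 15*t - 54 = 6*r^2 - 6*r - 2*t^2 + t*(4*r - 38) - 120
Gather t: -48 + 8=-40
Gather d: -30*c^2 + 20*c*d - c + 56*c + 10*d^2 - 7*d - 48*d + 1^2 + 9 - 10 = -30*c^2 + 55*c + 10*d^2 + d*(20*c - 55)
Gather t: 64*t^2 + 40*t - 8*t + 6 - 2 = 64*t^2 + 32*t + 4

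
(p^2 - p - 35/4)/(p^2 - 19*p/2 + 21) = (p + 5/2)/(p - 6)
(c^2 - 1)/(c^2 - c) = (c + 1)/c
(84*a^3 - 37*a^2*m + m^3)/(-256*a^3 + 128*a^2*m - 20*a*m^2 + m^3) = (-21*a^2 + 4*a*m + m^2)/(64*a^2 - 16*a*m + m^2)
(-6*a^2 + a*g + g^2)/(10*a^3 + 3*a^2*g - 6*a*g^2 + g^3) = (-3*a - g)/(5*a^2 + 4*a*g - g^2)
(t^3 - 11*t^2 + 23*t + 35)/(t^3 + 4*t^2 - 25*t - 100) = (t^2 - 6*t - 7)/(t^2 + 9*t + 20)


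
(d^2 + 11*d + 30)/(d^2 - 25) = (d + 6)/(d - 5)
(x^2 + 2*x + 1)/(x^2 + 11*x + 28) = (x^2 + 2*x + 1)/(x^2 + 11*x + 28)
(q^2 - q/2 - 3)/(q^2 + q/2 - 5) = (2*q + 3)/(2*q + 5)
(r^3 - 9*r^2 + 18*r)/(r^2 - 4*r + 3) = r*(r - 6)/(r - 1)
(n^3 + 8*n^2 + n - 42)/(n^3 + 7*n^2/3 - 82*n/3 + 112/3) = 3*(n + 3)/(3*n - 8)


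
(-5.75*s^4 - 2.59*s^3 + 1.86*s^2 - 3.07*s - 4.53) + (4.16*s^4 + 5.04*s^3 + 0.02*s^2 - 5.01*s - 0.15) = -1.59*s^4 + 2.45*s^3 + 1.88*s^2 - 8.08*s - 4.68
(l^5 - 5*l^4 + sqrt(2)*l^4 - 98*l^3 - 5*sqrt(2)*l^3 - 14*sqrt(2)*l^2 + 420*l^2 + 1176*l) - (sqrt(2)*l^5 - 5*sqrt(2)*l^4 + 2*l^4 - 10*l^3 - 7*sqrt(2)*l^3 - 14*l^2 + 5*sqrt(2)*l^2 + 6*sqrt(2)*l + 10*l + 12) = -sqrt(2)*l^5 + l^5 - 7*l^4 + 6*sqrt(2)*l^4 - 88*l^3 + 2*sqrt(2)*l^3 - 19*sqrt(2)*l^2 + 434*l^2 - 6*sqrt(2)*l + 1166*l - 12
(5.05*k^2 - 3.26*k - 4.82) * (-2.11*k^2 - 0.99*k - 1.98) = -10.6555*k^4 + 1.8791*k^3 + 3.3986*k^2 + 11.2266*k + 9.5436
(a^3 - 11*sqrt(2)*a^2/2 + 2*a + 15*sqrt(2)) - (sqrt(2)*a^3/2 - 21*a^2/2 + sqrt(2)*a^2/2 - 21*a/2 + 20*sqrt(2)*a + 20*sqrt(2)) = -sqrt(2)*a^3/2 + a^3 - 6*sqrt(2)*a^2 + 21*a^2/2 - 20*sqrt(2)*a + 25*a/2 - 5*sqrt(2)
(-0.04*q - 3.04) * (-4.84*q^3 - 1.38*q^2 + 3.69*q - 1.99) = 0.1936*q^4 + 14.7688*q^3 + 4.0476*q^2 - 11.138*q + 6.0496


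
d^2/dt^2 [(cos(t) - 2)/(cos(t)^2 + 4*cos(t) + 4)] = (-43*cos(t)/4 + 8*cos(2*t) - cos(3*t)/4 - 12)/(cos(t) + 2)^4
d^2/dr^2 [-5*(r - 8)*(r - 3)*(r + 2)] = 90 - 30*r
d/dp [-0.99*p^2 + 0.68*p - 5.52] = 0.68 - 1.98*p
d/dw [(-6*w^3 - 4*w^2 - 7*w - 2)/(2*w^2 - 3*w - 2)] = 2*(-6*w^4 + 18*w^3 + 31*w^2 + 12*w + 4)/(4*w^4 - 12*w^3 + w^2 + 12*w + 4)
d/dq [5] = 0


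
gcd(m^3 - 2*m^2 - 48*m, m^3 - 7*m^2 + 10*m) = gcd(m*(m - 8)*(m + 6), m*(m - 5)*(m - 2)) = m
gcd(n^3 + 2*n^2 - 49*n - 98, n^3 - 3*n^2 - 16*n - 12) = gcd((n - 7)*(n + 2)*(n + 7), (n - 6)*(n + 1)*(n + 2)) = n + 2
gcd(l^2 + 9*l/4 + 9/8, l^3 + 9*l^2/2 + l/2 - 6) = l + 3/2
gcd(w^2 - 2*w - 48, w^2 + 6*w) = w + 6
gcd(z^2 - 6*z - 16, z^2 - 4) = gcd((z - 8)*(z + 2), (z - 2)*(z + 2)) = z + 2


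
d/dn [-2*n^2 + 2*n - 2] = 2 - 4*n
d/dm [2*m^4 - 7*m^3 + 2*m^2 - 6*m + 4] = 8*m^3 - 21*m^2 + 4*m - 6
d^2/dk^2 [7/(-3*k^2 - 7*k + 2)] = 14*(9*k^2 + 21*k - (6*k + 7)^2 - 6)/(3*k^2 + 7*k - 2)^3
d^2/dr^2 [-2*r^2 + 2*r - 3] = -4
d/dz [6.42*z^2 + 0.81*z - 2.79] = 12.84*z + 0.81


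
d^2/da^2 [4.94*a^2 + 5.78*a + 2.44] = 9.88000000000000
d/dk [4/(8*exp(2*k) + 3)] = -64*exp(2*k)/(8*exp(2*k) + 3)^2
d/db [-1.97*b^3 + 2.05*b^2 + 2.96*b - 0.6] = -5.91*b^2 + 4.1*b + 2.96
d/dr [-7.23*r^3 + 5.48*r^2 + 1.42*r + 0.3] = -21.69*r^2 + 10.96*r + 1.42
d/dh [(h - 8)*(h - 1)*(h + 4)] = 3*h^2 - 10*h - 28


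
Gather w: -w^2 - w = -w^2 - w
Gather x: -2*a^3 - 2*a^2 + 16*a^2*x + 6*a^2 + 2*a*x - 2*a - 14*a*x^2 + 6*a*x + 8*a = -2*a^3 + 4*a^2 - 14*a*x^2 + 6*a + x*(16*a^2 + 8*a)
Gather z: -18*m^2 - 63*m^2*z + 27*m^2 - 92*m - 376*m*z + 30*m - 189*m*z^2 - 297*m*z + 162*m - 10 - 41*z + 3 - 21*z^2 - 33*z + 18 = 9*m^2 + 100*m + z^2*(-189*m - 21) + z*(-63*m^2 - 673*m - 74) + 11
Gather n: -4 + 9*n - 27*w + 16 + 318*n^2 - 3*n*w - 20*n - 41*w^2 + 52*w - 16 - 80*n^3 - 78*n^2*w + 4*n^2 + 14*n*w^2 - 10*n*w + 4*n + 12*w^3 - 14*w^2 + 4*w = -80*n^3 + n^2*(322 - 78*w) + n*(14*w^2 - 13*w - 7) + 12*w^3 - 55*w^2 + 29*w - 4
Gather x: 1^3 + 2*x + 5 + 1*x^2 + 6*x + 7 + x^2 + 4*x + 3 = 2*x^2 + 12*x + 16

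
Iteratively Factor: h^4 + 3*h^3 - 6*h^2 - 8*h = (h)*(h^3 + 3*h^2 - 6*h - 8) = h*(h + 1)*(h^2 + 2*h - 8) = h*(h - 2)*(h + 1)*(h + 4)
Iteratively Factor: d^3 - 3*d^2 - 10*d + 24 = (d - 2)*(d^2 - d - 12) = (d - 4)*(d - 2)*(d + 3)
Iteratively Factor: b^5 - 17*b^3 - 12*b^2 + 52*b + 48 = (b - 2)*(b^4 + 2*b^3 - 13*b^2 - 38*b - 24) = (b - 4)*(b - 2)*(b^3 + 6*b^2 + 11*b + 6) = (b - 4)*(b - 2)*(b + 2)*(b^2 + 4*b + 3) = (b - 4)*(b - 2)*(b + 1)*(b + 2)*(b + 3)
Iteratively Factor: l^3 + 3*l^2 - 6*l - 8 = (l - 2)*(l^2 + 5*l + 4) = (l - 2)*(l + 1)*(l + 4)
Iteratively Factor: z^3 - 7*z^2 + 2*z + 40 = (z + 2)*(z^2 - 9*z + 20) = (z - 4)*(z + 2)*(z - 5)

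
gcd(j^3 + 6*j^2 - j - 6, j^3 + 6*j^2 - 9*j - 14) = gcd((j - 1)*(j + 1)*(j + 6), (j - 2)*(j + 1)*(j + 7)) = j + 1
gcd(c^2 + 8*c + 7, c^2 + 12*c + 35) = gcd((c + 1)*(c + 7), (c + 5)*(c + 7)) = c + 7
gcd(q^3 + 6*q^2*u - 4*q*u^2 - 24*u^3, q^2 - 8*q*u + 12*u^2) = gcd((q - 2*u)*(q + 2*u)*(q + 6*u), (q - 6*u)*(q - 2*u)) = q - 2*u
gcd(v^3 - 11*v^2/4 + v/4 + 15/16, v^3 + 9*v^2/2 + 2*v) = v + 1/2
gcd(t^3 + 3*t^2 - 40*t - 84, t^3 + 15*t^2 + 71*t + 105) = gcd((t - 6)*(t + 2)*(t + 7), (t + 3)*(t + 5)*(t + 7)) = t + 7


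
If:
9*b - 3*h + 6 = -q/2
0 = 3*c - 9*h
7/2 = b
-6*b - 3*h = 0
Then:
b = 7/2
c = -21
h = -7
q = -117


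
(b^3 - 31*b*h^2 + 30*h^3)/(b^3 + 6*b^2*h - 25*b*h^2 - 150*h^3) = (b - h)/(b + 5*h)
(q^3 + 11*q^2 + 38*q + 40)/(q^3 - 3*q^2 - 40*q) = (q^2 + 6*q + 8)/(q*(q - 8))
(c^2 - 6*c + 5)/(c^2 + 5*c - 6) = (c - 5)/(c + 6)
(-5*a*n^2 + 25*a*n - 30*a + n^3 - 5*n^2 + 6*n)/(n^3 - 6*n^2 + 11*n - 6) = (-5*a + n)/(n - 1)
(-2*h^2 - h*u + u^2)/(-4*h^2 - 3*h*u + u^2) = (-2*h + u)/(-4*h + u)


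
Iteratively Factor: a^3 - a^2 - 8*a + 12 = (a + 3)*(a^2 - 4*a + 4) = (a - 2)*(a + 3)*(a - 2)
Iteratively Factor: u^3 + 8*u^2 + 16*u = (u)*(u^2 + 8*u + 16) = u*(u + 4)*(u + 4)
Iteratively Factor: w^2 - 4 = (w + 2)*(w - 2)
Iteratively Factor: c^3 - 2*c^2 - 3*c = (c + 1)*(c^2 - 3*c) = (c - 3)*(c + 1)*(c)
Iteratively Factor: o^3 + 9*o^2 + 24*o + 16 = (o + 4)*(o^2 + 5*o + 4) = (o + 4)^2*(o + 1)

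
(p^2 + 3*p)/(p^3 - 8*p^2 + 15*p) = (p + 3)/(p^2 - 8*p + 15)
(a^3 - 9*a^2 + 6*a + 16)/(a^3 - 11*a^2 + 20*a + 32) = (a - 2)/(a - 4)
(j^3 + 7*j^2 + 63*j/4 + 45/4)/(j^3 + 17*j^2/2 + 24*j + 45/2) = (j + 3/2)/(j + 3)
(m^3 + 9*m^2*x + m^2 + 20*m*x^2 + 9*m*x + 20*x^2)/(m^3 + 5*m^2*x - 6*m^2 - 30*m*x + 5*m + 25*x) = (m^2 + 4*m*x + m + 4*x)/(m^2 - 6*m + 5)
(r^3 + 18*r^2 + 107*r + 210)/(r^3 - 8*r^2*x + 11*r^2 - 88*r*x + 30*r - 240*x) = (-r - 7)/(-r + 8*x)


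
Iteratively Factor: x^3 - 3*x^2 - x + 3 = (x + 1)*(x^2 - 4*x + 3) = (x - 3)*(x + 1)*(x - 1)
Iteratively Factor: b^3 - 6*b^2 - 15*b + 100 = (b - 5)*(b^2 - b - 20) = (b - 5)*(b + 4)*(b - 5)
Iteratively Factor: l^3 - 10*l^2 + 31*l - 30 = (l - 2)*(l^2 - 8*l + 15) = (l - 5)*(l - 2)*(l - 3)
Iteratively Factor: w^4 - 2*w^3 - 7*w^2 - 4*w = (w)*(w^3 - 2*w^2 - 7*w - 4) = w*(w + 1)*(w^2 - 3*w - 4) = w*(w - 4)*(w + 1)*(w + 1)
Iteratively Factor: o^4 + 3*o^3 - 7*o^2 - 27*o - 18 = (o + 1)*(o^3 + 2*o^2 - 9*o - 18) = (o - 3)*(o + 1)*(o^2 + 5*o + 6) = (o - 3)*(o + 1)*(o + 3)*(o + 2)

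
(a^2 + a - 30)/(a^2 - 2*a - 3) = (-a^2 - a + 30)/(-a^2 + 2*a + 3)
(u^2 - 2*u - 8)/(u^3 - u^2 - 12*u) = (u + 2)/(u*(u + 3))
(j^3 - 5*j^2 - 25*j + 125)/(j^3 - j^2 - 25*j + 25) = (j - 5)/(j - 1)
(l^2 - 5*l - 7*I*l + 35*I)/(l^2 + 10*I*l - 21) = (l^2 - 5*l - 7*I*l + 35*I)/(l^2 + 10*I*l - 21)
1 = 1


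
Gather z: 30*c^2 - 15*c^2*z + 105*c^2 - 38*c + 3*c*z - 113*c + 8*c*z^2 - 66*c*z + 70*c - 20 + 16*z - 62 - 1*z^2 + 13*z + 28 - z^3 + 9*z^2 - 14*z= 135*c^2 - 81*c - z^3 + z^2*(8*c + 8) + z*(-15*c^2 - 63*c + 15) - 54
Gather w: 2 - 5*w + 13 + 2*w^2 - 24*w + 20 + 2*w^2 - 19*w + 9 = 4*w^2 - 48*w + 44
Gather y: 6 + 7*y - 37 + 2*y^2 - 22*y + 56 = 2*y^2 - 15*y + 25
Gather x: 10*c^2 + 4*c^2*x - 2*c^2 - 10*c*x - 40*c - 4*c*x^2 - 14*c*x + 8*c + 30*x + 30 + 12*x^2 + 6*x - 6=8*c^2 - 32*c + x^2*(12 - 4*c) + x*(4*c^2 - 24*c + 36) + 24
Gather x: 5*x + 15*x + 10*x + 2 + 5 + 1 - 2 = 30*x + 6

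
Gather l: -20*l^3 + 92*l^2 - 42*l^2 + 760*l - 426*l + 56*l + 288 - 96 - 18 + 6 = -20*l^3 + 50*l^2 + 390*l + 180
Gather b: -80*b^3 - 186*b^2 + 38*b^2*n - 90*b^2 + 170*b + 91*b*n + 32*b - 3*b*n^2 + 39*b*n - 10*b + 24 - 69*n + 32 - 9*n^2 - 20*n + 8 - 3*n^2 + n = -80*b^3 + b^2*(38*n - 276) + b*(-3*n^2 + 130*n + 192) - 12*n^2 - 88*n + 64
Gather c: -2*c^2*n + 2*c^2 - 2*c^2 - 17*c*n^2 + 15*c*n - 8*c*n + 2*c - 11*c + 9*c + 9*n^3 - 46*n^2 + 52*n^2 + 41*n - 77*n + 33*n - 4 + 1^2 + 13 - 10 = -2*c^2*n + c*(-17*n^2 + 7*n) + 9*n^3 + 6*n^2 - 3*n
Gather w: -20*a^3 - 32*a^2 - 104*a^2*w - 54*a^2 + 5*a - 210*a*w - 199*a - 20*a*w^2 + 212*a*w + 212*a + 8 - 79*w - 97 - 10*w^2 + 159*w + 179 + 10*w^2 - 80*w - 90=-20*a^3 - 86*a^2 - 20*a*w^2 + 18*a + w*(-104*a^2 + 2*a)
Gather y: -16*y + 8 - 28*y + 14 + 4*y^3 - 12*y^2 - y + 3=4*y^3 - 12*y^2 - 45*y + 25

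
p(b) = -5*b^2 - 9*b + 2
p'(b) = -10*b - 9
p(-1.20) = 5.60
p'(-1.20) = 3.00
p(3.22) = -78.82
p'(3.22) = -41.20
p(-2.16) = -1.89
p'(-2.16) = 12.60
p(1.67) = -26.97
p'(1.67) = -25.70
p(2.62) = -55.90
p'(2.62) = -35.20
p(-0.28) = 4.13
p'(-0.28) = -6.20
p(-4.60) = -62.40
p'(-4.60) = 37.00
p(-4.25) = -50.06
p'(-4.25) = 33.50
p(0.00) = 2.00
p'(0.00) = -9.00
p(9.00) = -484.00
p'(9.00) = -99.00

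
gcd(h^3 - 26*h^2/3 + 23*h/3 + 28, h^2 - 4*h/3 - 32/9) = h + 4/3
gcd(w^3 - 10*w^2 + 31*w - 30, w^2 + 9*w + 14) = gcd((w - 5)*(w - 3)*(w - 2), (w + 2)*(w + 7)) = 1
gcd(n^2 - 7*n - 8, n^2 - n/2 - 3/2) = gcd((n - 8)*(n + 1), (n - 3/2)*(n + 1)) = n + 1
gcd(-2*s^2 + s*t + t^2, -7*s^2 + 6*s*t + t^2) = s - t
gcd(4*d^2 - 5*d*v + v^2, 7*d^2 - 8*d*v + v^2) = -d + v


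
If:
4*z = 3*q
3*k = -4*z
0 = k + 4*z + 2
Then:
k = 1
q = -1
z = -3/4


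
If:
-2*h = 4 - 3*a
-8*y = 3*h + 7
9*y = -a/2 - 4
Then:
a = 46/73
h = -77/73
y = -35/73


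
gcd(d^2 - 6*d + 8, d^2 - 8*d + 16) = d - 4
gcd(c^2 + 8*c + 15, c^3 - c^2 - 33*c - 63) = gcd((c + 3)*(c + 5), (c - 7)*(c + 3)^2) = c + 3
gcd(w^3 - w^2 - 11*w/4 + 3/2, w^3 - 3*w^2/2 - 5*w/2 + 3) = w^2 - w/2 - 3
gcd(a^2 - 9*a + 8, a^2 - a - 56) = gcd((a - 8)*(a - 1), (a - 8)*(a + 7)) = a - 8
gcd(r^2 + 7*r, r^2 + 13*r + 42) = r + 7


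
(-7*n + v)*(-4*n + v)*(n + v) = 28*n^3 + 17*n^2*v - 10*n*v^2 + v^3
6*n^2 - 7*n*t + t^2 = (-6*n + t)*(-n + t)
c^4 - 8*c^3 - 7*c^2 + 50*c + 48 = (c - 8)*(c - 3)*(c + 1)*(c + 2)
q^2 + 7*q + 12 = (q + 3)*(q + 4)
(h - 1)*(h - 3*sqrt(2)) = h^2 - 3*sqrt(2)*h - h + 3*sqrt(2)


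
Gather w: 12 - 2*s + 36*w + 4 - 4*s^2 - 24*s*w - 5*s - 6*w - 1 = -4*s^2 - 7*s + w*(30 - 24*s) + 15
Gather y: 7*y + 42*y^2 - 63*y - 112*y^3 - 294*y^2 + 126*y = -112*y^3 - 252*y^2 + 70*y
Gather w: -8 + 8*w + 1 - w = 7*w - 7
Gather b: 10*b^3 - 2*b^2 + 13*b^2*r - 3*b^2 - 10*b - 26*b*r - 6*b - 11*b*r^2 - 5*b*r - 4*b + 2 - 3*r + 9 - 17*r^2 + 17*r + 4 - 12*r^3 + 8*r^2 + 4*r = 10*b^3 + b^2*(13*r - 5) + b*(-11*r^2 - 31*r - 20) - 12*r^3 - 9*r^2 + 18*r + 15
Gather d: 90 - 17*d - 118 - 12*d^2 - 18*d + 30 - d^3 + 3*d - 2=-d^3 - 12*d^2 - 32*d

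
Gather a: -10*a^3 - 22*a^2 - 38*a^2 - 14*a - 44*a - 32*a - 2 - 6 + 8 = -10*a^3 - 60*a^2 - 90*a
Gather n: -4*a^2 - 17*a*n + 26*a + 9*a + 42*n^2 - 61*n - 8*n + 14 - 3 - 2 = -4*a^2 + 35*a + 42*n^2 + n*(-17*a - 69) + 9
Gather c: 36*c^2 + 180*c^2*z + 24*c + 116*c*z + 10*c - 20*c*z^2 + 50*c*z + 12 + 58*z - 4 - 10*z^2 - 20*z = c^2*(180*z + 36) + c*(-20*z^2 + 166*z + 34) - 10*z^2 + 38*z + 8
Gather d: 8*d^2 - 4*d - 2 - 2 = 8*d^2 - 4*d - 4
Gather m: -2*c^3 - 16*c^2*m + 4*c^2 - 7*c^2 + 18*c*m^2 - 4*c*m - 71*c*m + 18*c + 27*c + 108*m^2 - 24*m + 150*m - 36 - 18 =-2*c^3 - 3*c^2 + 45*c + m^2*(18*c + 108) + m*(-16*c^2 - 75*c + 126) - 54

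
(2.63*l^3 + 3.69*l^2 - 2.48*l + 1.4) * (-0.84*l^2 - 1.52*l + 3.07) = -2.2092*l^5 - 7.0972*l^4 + 4.5485*l^3 + 13.9219*l^2 - 9.7416*l + 4.298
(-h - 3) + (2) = -h - 1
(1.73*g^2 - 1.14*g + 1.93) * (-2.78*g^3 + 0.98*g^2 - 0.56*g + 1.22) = -4.8094*g^5 + 4.8646*g^4 - 7.4514*g^3 + 4.6404*g^2 - 2.4716*g + 2.3546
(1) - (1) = 0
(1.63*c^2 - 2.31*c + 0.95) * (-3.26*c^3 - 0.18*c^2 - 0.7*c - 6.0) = -5.3138*c^5 + 7.2372*c^4 - 3.8222*c^3 - 8.334*c^2 + 13.195*c - 5.7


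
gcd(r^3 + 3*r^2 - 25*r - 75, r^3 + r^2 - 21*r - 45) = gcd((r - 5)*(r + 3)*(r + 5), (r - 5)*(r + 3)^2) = r^2 - 2*r - 15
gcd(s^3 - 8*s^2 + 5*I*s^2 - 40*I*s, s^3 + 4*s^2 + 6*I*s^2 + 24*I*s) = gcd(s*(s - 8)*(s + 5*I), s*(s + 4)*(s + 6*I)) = s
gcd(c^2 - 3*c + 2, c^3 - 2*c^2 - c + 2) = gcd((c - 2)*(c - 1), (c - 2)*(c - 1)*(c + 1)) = c^2 - 3*c + 2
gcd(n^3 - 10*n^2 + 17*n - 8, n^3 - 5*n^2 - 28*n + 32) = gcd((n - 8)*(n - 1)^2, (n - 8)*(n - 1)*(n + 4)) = n^2 - 9*n + 8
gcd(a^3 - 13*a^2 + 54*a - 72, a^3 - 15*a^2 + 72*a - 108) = a^2 - 9*a + 18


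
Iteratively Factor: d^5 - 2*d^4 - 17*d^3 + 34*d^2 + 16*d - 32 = (d - 2)*(d^4 - 17*d^2 + 16) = (d - 4)*(d - 2)*(d^3 + 4*d^2 - d - 4) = (d - 4)*(d - 2)*(d + 1)*(d^2 + 3*d - 4) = (d - 4)*(d - 2)*(d + 1)*(d + 4)*(d - 1)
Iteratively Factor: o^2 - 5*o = (o)*(o - 5)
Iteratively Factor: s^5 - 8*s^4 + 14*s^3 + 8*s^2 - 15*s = (s + 1)*(s^4 - 9*s^3 + 23*s^2 - 15*s) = (s - 1)*(s + 1)*(s^3 - 8*s^2 + 15*s) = (s - 3)*(s - 1)*(s + 1)*(s^2 - 5*s) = s*(s - 3)*(s - 1)*(s + 1)*(s - 5)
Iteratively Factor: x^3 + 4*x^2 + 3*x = (x + 3)*(x^2 + x) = (x + 1)*(x + 3)*(x)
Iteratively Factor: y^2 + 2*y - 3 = (y - 1)*(y + 3)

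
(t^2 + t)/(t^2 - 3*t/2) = 2*(t + 1)/(2*t - 3)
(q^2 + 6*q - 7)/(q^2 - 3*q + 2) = (q + 7)/(q - 2)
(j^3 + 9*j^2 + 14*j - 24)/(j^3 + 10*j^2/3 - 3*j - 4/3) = 3*(j + 6)/(3*j + 1)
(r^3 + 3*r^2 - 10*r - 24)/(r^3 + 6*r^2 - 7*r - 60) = (r + 2)/(r + 5)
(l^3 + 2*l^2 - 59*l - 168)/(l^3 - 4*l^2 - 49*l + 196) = (l^2 - 5*l - 24)/(l^2 - 11*l + 28)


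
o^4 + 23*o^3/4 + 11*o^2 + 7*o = o*(o + 7/4)*(o + 2)^2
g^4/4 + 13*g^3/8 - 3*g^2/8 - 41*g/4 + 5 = (g/4 + 1)*(g - 2)*(g - 1/2)*(g + 5)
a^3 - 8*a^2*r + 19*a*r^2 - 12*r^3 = (a - 4*r)*(a - 3*r)*(a - r)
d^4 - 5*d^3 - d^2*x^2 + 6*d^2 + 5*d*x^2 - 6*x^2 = (d - 3)*(d - 2)*(d - x)*(d + x)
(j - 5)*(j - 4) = j^2 - 9*j + 20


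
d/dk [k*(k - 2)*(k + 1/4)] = 3*k^2 - 7*k/2 - 1/2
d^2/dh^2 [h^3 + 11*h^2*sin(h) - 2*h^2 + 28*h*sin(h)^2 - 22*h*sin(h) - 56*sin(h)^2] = -11*h^2*sin(h) + 22*h*sin(h) + 44*h*cos(h) + 56*h*cos(2*h) + 6*h + 22*sin(h) + 56*sin(2*h) - 44*cos(h) - 112*cos(2*h) - 4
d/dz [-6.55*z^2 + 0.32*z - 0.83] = 0.32 - 13.1*z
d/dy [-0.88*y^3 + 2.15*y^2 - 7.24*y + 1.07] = -2.64*y^2 + 4.3*y - 7.24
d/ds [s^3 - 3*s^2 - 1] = 3*s*(s - 2)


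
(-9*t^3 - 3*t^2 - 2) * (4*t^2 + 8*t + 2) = -36*t^5 - 84*t^4 - 42*t^3 - 14*t^2 - 16*t - 4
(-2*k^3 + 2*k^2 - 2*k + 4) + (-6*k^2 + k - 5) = -2*k^3 - 4*k^2 - k - 1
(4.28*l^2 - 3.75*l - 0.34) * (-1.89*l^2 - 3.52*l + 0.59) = -8.0892*l^4 - 7.9781*l^3 + 16.3678*l^2 - 1.0157*l - 0.2006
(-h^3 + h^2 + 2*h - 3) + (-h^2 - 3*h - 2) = -h^3 - h - 5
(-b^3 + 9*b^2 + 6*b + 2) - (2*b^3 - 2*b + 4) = -3*b^3 + 9*b^2 + 8*b - 2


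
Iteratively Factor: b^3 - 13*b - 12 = (b + 1)*(b^2 - b - 12) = (b + 1)*(b + 3)*(b - 4)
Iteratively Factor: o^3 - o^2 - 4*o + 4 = (o - 1)*(o^2 - 4) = (o - 1)*(o + 2)*(o - 2)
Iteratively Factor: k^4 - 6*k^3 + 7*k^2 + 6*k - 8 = (k - 1)*(k^3 - 5*k^2 + 2*k + 8) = (k - 4)*(k - 1)*(k^2 - k - 2) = (k - 4)*(k - 1)*(k + 1)*(k - 2)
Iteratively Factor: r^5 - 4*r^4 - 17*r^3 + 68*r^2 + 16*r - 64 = (r - 4)*(r^4 - 17*r^2 + 16) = (r - 4)*(r + 4)*(r^3 - 4*r^2 - r + 4) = (r - 4)*(r + 1)*(r + 4)*(r^2 - 5*r + 4) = (r - 4)^2*(r + 1)*(r + 4)*(r - 1)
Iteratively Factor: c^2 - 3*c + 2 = (c - 1)*(c - 2)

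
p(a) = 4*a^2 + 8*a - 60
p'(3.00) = 32.00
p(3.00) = 0.00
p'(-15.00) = -112.00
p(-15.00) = 720.00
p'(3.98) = 39.84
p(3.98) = 35.20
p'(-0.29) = 5.68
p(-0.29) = -61.98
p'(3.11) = 32.88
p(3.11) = 3.57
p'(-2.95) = -15.60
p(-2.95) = -48.79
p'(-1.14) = -1.12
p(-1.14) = -63.92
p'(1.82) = 22.56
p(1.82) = -32.19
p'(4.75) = 46.00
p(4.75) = 68.25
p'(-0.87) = 1.04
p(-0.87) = -63.93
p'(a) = 8*a + 8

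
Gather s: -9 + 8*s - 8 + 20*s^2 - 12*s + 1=20*s^2 - 4*s - 16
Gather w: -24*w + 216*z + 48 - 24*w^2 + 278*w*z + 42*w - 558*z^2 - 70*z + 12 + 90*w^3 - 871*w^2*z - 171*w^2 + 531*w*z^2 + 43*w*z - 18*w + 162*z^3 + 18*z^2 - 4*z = 90*w^3 + w^2*(-871*z - 195) + w*(531*z^2 + 321*z) + 162*z^3 - 540*z^2 + 142*z + 60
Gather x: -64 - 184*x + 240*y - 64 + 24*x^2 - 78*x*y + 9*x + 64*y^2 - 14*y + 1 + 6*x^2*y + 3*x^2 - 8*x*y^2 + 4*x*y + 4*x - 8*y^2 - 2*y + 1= x^2*(6*y + 27) + x*(-8*y^2 - 74*y - 171) + 56*y^2 + 224*y - 126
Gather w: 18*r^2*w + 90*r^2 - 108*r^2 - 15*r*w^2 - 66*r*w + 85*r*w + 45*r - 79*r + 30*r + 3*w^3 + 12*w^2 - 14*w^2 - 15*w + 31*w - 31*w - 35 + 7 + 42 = -18*r^2 - 4*r + 3*w^3 + w^2*(-15*r - 2) + w*(18*r^2 + 19*r - 15) + 14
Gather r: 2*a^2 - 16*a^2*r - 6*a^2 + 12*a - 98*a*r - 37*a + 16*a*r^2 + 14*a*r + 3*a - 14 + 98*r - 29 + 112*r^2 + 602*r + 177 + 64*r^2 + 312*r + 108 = -4*a^2 - 22*a + r^2*(16*a + 176) + r*(-16*a^2 - 84*a + 1012) + 242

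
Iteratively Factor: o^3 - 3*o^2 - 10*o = (o)*(o^2 - 3*o - 10) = o*(o - 5)*(o + 2)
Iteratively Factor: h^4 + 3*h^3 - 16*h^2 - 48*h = (h)*(h^3 + 3*h^2 - 16*h - 48) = h*(h - 4)*(h^2 + 7*h + 12) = h*(h - 4)*(h + 4)*(h + 3)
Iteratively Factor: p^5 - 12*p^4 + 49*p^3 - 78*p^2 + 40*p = (p - 1)*(p^4 - 11*p^3 + 38*p^2 - 40*p) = (p - 5)*(p - 1)*(p^3 - 6*p^2 + 8*p) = p*(p - 5)*(p - 1)*(p^2 - 6*p + 8) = p*(p - 5)*(p - 2)*(p - 1)*(p - 4)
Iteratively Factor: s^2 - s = (s - 1)*(s)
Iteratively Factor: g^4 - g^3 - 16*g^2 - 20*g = (g - 5)*(g^3 + 4*g^2 + 4*g) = (g - 5)*(g + 2)*(g^2 + 2*g) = (g - 5)*(g + 2)^2*(g)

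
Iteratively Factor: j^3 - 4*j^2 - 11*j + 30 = (j - 5)*(j^2 + j - 6) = (j - 5)*(j + 3)*(j - 2)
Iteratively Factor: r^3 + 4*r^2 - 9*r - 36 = (r + 3)*(r^2 + r - 12) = (r - 3)*(r + 3)*(r + 4)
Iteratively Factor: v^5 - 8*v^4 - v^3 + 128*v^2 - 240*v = (v + 4)*(v^4 - 12*v^3 + 47*v^2 - 60*v) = v*(v + 4)*(v^3 - 12*v^2 + 47*v - 60) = v*(v - 3)*(v + 4)*(v^2 - 9*v + 20) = v*(v - 4)*(v - 3)*(v + 4)*(v - 5)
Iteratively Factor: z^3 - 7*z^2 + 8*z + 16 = (z - 4)*(z^2 - 3*z - 4) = (z - 4)^2*(z + 1)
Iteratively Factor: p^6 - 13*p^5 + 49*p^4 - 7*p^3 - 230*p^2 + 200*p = (p - 5)*(p^5 - 8*p^4 + 9*p^3 + 38*p^2 - 40*p) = (p - 5)^2*(p^4 - 3*p^3 - 6*p^2 + 8*p) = (p - 5)^2*(p - 1)*(p^3 - 2*p^2 - 8*p) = (p - 5)^2*(p - 4)*(p - 1)*(p^2 + 2*p) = (p - 5)^2*(p - 4)*(p - 1)*(p + 2)*(p)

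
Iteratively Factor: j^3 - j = (j + 1)*(j^2 - j) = (j - 1)*(j + 1)*(j)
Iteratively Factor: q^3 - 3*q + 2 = (q + 2)*(q^2 - 2*q + 1) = (q - 1)*(q + 2)*(q - 1)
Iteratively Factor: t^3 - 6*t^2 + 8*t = (t - 4)*(t^2 - 2*t) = t*(t - 4)*(t - 2)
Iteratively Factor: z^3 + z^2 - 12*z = (z - 3)*(z^2 + 4*z) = (z - 3)*(z + 4)*(z)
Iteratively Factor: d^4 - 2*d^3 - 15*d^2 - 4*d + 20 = (d - 5)*(d^3 + 3*d^2 - 4) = (d - 5)*(d + 2)*(d^2 + d - 2) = (d - 5)*(d + 2)^2*(d - 1)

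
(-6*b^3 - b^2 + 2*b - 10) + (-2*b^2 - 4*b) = -6*b^3 - 3*b^2 - 2*b - 10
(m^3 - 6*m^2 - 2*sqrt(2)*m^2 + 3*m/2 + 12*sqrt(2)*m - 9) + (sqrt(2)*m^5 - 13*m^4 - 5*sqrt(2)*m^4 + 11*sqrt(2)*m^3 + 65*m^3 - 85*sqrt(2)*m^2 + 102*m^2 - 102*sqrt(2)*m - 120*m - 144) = sqrt(2)*m^5 - 13*m^4 - 5*sqrt(2)*m^4 + 11*sqrt(2)*m^3 + 66*m^3 - 87*sqrt(2)*m^2 + 96*m^2 - 90*sqrt(2)*m - 237*m/2 - 153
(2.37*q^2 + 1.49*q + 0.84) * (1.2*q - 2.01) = 2.844*q^3 - 2.9757*q^2 - 1.9869*q - 1.6884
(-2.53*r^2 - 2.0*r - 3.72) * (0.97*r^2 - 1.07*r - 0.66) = -2.4541*r^4 + 0.7671*r^3 + 0.2014*r^2 + 5.3004*r + 2.4552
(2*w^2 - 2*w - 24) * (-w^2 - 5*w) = -2*w^4 - 8*w^3 + 34*w^2 + 120*w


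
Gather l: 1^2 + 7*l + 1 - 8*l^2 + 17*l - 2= -8*l^2 + 24*l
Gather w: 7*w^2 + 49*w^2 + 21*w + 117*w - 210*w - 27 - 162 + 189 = 56*w^2 - 72*w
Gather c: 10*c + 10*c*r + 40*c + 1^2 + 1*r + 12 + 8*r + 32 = c*(10*r + 50) + 9*r + 45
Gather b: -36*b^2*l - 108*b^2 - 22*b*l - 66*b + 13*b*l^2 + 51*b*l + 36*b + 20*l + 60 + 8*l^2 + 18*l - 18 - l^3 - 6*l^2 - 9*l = b^2*(-36*l - 108) + b*(13*l^2 + 29*l - 30) - l^3 + 2*l^2 + 29*l + 42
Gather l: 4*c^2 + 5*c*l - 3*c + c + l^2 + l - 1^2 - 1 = 4*c^2 - 2*c + l^2 + l*(5*c + 1) - 2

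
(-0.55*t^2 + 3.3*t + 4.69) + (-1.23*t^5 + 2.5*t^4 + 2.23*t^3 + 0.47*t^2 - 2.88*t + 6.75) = -1.23*t^5 + 2.5*t^4 + 2.23*t^3 - 0.0800000000000001*t^2 + 0.42*t + 11.44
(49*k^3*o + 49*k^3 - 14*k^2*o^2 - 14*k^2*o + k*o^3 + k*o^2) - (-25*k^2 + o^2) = 49*k^3*o + 49*k^3 - 14*k^2*o^2 - 14*k^2*o + 25*k^2 + k*o^3 + k*o^2 - o^2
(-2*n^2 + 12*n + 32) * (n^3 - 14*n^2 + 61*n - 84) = -2*n^5 + 40*n^4 - 258*n^3 + 452*n^2 + 944*n - 2688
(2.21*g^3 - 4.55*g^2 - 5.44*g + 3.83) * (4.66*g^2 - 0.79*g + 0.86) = 10.2986*g^5 - 22.9489*g^4 - 19.8553*g^3 + 18.2324*g^2 - 7.7041*g + 3.2938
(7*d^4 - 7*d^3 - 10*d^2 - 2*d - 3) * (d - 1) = 7*d^5 - 14*d^4 - 3*d^3 + 8*d^2 - d + 3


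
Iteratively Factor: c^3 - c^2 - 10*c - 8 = (c + 1)*(c^2 - 2*c - 8) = (c - 4)*(c + 1)*(c + 2)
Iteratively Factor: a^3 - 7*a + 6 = (a - 2)*(a^2 + 2*a - 3) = (a - 2)*(a + 3)*(a - 1)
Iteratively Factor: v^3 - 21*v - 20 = (v + 1)*(v^2 - v - 20) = (v + 1)*(v + 4)*(v - 5)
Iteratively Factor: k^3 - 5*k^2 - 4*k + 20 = (k + 2)*(k^2 - 7*k + 10) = (k - 2)*(k + 2)*(k - 5)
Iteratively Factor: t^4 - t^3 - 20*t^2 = (t)*(t^3 - t^2 - 20*t) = t*(t - 5)*(t^2 + 4*t) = t*(t - 5)*(t + 4)*(t)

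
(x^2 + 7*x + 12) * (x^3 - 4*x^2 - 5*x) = x^5 + 3*x^4 - 21*x^3 - 83*x^2 - 60*x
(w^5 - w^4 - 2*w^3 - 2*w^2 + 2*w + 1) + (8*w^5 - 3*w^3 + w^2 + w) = 9*w^5 - w^4 - 5*w^3 - w^2 + 3*w + 1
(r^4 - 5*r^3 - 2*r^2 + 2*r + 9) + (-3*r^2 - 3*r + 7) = r^4 - 5*r^3 - 5*r^2 - r + 16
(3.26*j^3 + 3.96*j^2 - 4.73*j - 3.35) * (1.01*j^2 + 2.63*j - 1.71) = 3.2926*j^5 + 12.5734*j^4 + 0.0629*j^3 - 22.595*j^2 - 0.722199999999999*j + 5.7285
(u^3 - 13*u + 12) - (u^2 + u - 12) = u^3 - u^2 - 14*u + 24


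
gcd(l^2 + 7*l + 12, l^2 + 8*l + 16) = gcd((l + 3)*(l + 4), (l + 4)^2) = l + 4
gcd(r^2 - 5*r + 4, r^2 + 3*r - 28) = r - 4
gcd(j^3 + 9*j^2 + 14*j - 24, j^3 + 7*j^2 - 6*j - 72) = j^2 + 10*j + 24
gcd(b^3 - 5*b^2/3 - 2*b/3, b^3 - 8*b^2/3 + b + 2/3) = b^2 - 5*b/3 - 2/3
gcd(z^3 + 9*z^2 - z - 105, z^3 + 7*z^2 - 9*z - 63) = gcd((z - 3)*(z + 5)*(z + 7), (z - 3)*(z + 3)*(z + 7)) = z^2 + 4*z - 21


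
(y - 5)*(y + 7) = y^2 + 2*y - 35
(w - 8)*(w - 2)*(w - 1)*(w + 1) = w^4 - 10*w^3 + 15*w^2 + 10*w - 16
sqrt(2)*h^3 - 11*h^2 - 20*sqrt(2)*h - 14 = (h - 7*sqrt(2))*(h + sqrt(2))*(sqrt(2)*h + 1)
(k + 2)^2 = k^2 + 4*k + 4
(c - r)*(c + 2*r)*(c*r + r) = c^3*r + c^2*r^2 + c^2*r - 2*c*r^3 + c*r^2 - 2*r^3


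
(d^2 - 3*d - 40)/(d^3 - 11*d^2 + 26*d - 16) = (d + 5)/(d^2 - 3*d + 2)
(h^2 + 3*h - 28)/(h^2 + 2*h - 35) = (h - 4)/(h - 5)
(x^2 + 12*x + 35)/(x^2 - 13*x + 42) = (x^2 + 12*x + 35)/(x^2 - 13*x + 42)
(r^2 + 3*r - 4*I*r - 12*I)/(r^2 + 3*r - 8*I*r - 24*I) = (r - 4*I)/(r - 8*I)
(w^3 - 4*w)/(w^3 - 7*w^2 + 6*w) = (w^2 - 4)/(w^2 - 7*w + 6)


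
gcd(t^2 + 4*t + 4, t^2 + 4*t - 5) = 1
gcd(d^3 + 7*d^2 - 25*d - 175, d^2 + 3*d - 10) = d + 5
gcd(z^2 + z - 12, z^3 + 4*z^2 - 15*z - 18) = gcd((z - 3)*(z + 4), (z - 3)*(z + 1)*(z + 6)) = z - 3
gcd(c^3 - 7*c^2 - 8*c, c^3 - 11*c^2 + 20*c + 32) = c^2 - 7*c - 8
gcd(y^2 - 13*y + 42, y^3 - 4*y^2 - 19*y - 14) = y - 7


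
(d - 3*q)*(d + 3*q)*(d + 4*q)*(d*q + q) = d^4*q + 4*d^3*q^2 + d^3*q - 9*d^2*q^3 + 4*d^2*q^2 - 36*d*q^4 - 9*d*q^3 - 36*q^4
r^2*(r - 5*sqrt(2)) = r^3 - 5*sqrt(2)*r^2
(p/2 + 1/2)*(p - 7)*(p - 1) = p^3/2 - 7*p^2/2 - p/2 + 7/2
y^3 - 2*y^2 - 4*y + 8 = (y - 2)^2*(y + 2)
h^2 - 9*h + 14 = (h - 7)*(h - 2)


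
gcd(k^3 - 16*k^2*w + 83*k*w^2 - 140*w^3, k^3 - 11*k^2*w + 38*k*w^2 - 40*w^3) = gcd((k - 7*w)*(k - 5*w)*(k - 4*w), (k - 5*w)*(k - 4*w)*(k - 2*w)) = k^2 - 9*k*w + 20*w^2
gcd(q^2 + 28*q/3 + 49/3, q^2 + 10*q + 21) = q + 7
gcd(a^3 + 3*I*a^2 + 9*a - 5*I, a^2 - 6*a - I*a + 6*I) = a - I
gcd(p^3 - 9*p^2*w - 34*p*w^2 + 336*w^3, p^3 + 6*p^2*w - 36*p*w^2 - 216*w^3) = p + 6*w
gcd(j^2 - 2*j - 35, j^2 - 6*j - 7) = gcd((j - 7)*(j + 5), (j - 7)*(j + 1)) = j - 7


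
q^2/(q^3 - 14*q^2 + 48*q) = q/(q^2 - 14*q + 48)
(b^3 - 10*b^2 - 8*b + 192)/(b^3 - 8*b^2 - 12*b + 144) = (b - 8)/(b - 6)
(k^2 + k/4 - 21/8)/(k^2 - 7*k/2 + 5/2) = (8*k^2 + 2*k - 21)/(4*(2*k^2 - 7*k + 5))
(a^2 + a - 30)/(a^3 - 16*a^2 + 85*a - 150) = (a + 6)/(a^2 - 11*a + 30)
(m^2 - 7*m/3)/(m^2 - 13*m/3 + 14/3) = m/(m - 2)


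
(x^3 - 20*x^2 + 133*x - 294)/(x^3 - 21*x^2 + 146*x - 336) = (x - 7)/(x - 8)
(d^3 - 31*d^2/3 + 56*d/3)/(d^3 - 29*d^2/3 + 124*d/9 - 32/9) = 3*d*(3*d - 7)/(9*d^2 - 15*d + 4)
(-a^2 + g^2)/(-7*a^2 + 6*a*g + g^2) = (a + g)/(7*a + g)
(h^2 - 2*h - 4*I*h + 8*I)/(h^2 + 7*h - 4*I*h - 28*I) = (h - 2)/(h + 7)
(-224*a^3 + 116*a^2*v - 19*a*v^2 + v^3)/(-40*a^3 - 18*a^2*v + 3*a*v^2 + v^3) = (56*a^2 - 15*a*v + v^2)/(10*a^2 + 7*a*v + v^2)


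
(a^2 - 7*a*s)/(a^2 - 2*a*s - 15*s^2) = a*(-a + 7*s)/(-a^2 + 2*a*s + 15*s^2)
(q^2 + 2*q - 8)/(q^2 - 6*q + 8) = (q + 4)/(q - 4)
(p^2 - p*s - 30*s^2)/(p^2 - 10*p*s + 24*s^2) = (p + 5*s)/(p - 4*s)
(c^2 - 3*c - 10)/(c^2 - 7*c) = (c^2 - 3*c - 10)/(c*(c - 7))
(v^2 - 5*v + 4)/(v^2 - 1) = (v - 4)/(v + 1)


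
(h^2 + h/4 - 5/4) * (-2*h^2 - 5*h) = -2*h^4 - 11*h^3/2 + 5*h^2/4 + 25*h/4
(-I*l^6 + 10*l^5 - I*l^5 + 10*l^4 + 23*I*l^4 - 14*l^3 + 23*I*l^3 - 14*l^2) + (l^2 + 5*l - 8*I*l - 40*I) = -I*l^6 + 10*l^5 - I*l^5 + 10*l^4 + 23*I*l^4 - 14*l^3 + 23*I*l^3 - 13*l^2 + 5*l - 8*I*l - 40*I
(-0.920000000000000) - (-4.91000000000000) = 3.99000000000000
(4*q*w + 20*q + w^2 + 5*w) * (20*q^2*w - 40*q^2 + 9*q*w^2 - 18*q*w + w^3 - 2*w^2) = 80*q^3*w^2 + 240*q^3*w - 800*q^3 + 56*q^2*w^3 + 168*q^2*w^2 - 560*q^2*w + 13*q*w^4 + 39*q*w^3 - 130*q*w^2 + w^5 + 3*w^4 - 10*w^3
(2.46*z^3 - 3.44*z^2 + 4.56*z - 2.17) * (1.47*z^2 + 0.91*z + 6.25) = 3.6162*z^5 - 2.8182*z^4 + 18.9478*z^3 - 20.5403*z^2 + 26.5253*z - 13.5625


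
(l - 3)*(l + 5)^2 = l^3 + 7*l^2 - 5*l - 75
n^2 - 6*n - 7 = (n - 7)*(n + 1)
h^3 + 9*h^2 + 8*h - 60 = (h - 2)*(h + 5)*(h + 6)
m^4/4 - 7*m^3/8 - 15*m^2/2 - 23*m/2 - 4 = (m/2 + 1)^2*(m - 8)*(m + 1/2)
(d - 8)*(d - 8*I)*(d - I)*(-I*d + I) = -I*d^4 - 9*d^3 + 9*I*d^3 + 81*d^2 - 72*d - 72*I*d + 64*I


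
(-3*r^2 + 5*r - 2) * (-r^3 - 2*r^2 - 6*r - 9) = 3*r^5 + r^4 + 10*r^3 + r^2 - 33*r + 18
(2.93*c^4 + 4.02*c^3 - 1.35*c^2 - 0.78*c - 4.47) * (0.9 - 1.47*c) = -4.3071*c^5 - 3.2724*c^4 + 5.6025*c^3 - 0.0684*c^2 + 5.8689*c - 4.023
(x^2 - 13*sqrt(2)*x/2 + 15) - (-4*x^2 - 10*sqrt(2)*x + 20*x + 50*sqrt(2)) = 5*x^2 - 20*x + 7*sqrt(2)*x/2 - 50*sqrt(2) + 15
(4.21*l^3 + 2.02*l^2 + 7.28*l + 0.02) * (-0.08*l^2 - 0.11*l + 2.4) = -0.3368*l^5 - 0.6247*l^4 + 9.2994*l^3 + 4.0456*l^2 + 17.4698*l + 0.048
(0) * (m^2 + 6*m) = 0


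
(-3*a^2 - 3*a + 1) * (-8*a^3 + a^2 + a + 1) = 24*a^5 + 21*a^4 - 14*a^3 - 5*a^2 - 2*a + 1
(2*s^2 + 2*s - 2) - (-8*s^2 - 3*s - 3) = 10*s^2 + 5*s + 1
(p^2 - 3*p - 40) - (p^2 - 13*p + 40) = 10*p - 80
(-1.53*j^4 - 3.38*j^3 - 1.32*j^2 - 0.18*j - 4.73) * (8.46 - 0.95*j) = 1.4535*j^5 - 9.7328*j^4 - 27.3408*j^3 - 10.9962*j^2 + 2.9707*j - 40.0158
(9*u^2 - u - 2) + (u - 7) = 9*u^2 - 9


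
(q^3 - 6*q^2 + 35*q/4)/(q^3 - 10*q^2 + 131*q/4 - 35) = q/(q - 4)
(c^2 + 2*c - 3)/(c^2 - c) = (c + 3)/c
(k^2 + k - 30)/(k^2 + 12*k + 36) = (k - 5)/(k + 6)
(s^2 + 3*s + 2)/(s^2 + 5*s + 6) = (s + 1)/(s + 3)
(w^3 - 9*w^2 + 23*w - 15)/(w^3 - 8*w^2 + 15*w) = (w - 1)/w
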